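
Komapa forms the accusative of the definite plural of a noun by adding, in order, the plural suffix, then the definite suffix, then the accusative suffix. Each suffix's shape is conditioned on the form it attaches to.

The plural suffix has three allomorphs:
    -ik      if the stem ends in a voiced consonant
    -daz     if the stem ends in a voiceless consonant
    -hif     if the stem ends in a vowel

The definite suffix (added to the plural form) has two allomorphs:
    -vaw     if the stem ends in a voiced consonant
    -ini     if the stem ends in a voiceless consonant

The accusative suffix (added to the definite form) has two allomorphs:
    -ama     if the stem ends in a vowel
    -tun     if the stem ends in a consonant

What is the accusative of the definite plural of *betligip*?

betligipdazvawtun

*betligip* — final sound /p/ (a voiceless consonant) → -daz → *betligipdaz*.
The plural form *betligipdaz*: final consonant = /z/, voiced → -vaw → *betligipdazvaw*.
Since the final sound of the definite form *betligipdazvaw* is /w/ (a consonant), it takes -tun, giving *betligipdazvawtun*.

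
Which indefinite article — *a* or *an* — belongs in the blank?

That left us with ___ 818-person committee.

The indefinite article is chosen by the initial *sound* of the following word, not its spelling.
The number *818* is spoken "eight hundred …", beginning with /eɪt/ — a vowel sound.
So the article is *an*: That left us with an 818-person committee.

an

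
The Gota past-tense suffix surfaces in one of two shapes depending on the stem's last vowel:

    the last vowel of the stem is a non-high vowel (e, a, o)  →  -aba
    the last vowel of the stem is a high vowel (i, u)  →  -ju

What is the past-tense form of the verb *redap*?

redapaba

*redap*: last vowel = /a/, a non-high vowel → -aba → *redapaba*.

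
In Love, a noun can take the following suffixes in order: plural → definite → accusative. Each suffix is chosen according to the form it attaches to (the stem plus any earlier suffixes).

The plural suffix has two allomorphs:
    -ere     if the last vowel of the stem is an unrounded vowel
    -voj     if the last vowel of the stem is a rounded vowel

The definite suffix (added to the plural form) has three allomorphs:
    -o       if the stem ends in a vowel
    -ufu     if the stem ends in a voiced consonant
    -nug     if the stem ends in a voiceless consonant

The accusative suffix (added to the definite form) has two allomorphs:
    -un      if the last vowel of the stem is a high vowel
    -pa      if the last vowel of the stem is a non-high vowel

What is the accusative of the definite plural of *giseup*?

giseupvojufuun

*giseup* — last vowel /u/ (a rounded vowel) → -voj → *giseupvoj*.
Since the final sound of the plural form *giseupvoj* is /j/ (a voiced consonant), it takes -ufu, giving *giseupvojufu*.
Since the last vowel of the definite form *giseupvojufu* is /u/ (a high vowel), it takes -un, giving *giseupvojufuun*.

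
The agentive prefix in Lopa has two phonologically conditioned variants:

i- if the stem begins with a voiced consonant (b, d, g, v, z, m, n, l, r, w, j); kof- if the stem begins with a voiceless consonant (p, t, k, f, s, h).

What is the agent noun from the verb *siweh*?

kofsiweh

Since the first consonant of *siweh* is /s/ (voiceless), it takes kof-, giving *kofsiweh*.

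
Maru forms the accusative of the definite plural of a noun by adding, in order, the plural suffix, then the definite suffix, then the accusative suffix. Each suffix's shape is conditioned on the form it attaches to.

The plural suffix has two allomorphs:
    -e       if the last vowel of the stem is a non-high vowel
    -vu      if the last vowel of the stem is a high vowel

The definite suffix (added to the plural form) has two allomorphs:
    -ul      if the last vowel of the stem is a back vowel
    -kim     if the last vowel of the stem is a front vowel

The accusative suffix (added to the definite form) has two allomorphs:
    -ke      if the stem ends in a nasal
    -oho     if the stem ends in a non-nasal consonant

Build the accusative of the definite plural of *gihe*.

giheekimke

Since the last vowel of *gihe* is /e/ (a non-high vowel), it takes -e, giving *gihee*.
Since the last vowel of the plural form *gihee* is /e/ (a front vowel), it takes -kim, giving *giheekim*.
The definite form *giheekim*: final consonant = /m/, a nasal → -ke → *giheekimke*.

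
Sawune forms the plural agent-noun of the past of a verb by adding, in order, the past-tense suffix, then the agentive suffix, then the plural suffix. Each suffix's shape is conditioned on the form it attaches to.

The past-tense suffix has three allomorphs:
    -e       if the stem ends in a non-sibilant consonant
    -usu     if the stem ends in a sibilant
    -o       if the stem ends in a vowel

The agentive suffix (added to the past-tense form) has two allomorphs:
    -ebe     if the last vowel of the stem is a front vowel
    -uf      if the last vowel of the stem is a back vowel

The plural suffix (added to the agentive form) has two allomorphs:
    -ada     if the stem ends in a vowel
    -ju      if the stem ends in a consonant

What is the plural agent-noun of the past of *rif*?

rifeebeada

*rif* — final sound /f/ (a non-sibilant consonant) → -e → *rife*.
The past-tense form *rife* — last vowel /e/ (a front vowel) → -ebe → *rifeebe*.
The agentive form *rifeebe* — final sound /e/ (a vowel) → -ada → *rifeebeada*.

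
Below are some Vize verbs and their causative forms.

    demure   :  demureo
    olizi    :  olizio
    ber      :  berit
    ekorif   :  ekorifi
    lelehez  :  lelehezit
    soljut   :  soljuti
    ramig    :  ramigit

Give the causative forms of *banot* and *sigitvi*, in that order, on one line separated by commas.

The alternation tracks the final sound of the stem — -i when the stem ends in a voiceless consonant (*ekorif*, *soljut*); -it when the stem ends in a voiced consonant (*ber*, *lelehez*, *ramig*); -o when the stem ends in a vowel (*demure*, *olizi*).
The final sound of *banot* is /t/, which is a voiceless consonant, so the suffix is -i, giving *banoti*.
*sigitvi*: final sound = /i/, a vowel → -o → *sigitvio*.

banoti, sigitvio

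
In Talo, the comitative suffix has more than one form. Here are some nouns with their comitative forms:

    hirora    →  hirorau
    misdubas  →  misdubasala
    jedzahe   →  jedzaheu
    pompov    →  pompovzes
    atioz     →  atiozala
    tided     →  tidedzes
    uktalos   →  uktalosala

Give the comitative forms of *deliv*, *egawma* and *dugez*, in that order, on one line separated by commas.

The suffix is conditioned by the final sound: -ala when the stem ends in a sibilant (*misdubas*, *atioz*, *uktalos*); -zes when the stem ends in a non-sibilant consonant (*pompov*, *tided*); -u when the stem ends in a vowel (*hirora*, *jedzahe*).
*deliv*: final sound = /v/, a non-sibilant consonant → -zes → *delivzes*.
Since the final sound of *egawma* is /a/ (a vowel), it takes -u, giving *egawmau*.
*dugez* — final sound /z/ (a sibilant) → -ala → *dugezala*.

delivzes, egawmau, dugezala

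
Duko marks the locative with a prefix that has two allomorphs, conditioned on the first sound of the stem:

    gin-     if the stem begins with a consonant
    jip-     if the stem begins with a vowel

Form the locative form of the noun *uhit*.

Since the first sound of *uhit* is /u/ (a vowel), it takes jip-, giving *jipuhit*.

jipuhit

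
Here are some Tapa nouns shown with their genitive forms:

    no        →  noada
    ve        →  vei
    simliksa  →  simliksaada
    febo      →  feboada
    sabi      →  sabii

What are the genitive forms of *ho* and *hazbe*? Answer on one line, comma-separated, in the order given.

The suffix is conditioned by the last vowel: -i when the last vowel of the stem is a front vowel (*ve*, *sabi*); -ada when the last vowel of the stem is a back vowel (*no*, *simliksa*, *febo*).
The last vowel of *ho* is /o/, which is a back vowel, so the suffix is -ada, giving *hoada*.
The last vowel of *hazbe* is /e/, which is a front vowel, so the suffix is -i, giving *hazbei*.

hoada, hazbei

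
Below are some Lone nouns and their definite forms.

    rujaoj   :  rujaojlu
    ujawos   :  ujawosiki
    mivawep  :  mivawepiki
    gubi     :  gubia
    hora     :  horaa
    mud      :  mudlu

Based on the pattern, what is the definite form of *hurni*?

hurnia

The pattern is voicing of the final sound: -iki when the stem ends in a voiceless consonant (*ujawos*, *mivawep*); -lu when the stem ends in a voiced consonant (*rujaoj*, *mud*); -a when the stem ends in a vowel (*gubi*, *hora*).
Since the final sound of *hurni* is /i/ (a vowel), it takes -a, giving *hurnia*.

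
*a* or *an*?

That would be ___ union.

a

The indefinite article is chosen by the initial *sound* of the following word, not its spelling.
*union* begins with the sound /juː/ (u pronounced /juː/) — a consonant sound.
So the article is *a*: That would be a union.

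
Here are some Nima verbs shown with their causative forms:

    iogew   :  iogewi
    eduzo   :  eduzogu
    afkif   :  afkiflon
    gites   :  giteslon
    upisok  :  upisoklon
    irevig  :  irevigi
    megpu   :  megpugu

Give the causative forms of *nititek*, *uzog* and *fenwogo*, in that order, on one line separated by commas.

nititeklon, uzogi, fenwogogu

The suffix is conditioned by the final sound: -lon when the stem ends in a voiceless consonant (*afkif*, *gites*, *upisok*); -i when the stem ends in a voiced consonant (*iogew*, *irevig*); -gu when the stem ends in a vowel (*eduzo*, *megpu*).
The final sound of *nititek* is /k/, which is a voiceless consonant, so the suffix is -lon, giving *nititeklon*.
*uzog*: final sound = /g/, a voiced consonant → -i → *uzogi*.
The final sound of *fenwogo* is /o/, which is a vowel, so the suffix is -gu, giving *fenwogogu*.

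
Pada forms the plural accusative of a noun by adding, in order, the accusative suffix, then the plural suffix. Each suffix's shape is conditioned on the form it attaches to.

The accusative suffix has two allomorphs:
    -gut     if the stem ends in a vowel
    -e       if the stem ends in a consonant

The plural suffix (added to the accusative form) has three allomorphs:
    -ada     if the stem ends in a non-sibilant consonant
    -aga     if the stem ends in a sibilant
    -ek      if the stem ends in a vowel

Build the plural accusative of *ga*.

gagutada

*ga*: final sound = /a/, a vowel → -gut → *gagut*.
The final sound of the accusative form *gagut* is /t/, which is a non-sibilant consonant, so the plural suffix is -ada, giving *gagutada*.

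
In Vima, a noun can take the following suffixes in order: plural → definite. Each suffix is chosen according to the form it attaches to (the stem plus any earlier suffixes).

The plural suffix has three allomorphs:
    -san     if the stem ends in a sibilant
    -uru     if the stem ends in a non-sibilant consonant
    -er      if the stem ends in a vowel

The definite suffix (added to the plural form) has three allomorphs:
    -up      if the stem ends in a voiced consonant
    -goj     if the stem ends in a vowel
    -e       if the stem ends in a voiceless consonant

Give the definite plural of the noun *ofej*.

*ofej* — final sound /j/ (a non-sibilant consonant) → -uru → *ofejuru*.
The final sound of the plural form *ofejuru* is /u/, which is a vowel, so the definite suffix is -goj, giving *ofejurugoj*.

ofejurugoj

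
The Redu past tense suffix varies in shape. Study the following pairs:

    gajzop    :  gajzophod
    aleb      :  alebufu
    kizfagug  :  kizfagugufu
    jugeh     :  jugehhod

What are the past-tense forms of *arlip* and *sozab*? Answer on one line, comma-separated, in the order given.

arliphod, sozabufu

The alternation tracks the final consonant of the stem — -hod when the stem ends in a voiceless consonant (*gajzop*, *jugeh*); -ufu when the stem ends in a voiced consonant (*aleb*, *kizfagug*).
Since the final consonant of *arlip* is /p/ (voiceless), it takes -hod, giving *arliphod*.
*sozab*: final consonant = /b/, voiced → -ufu → *sozabufu*.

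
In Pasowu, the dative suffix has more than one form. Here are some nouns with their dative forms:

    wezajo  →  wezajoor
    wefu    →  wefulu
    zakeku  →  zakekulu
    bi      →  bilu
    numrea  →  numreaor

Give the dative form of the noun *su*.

sulu

The alternation tracks the last vowel of the stem — -lu when the last vowel of the stem is a high vowel (*wefu*, *zakeku*, *bi*); -or when the last vowel of the stem is a non-high vowel (*wezajo*, *numrea*).
The last vowel of *su* is /u/, which is a high vowel, so the suffix is -lu, giving *sulu*.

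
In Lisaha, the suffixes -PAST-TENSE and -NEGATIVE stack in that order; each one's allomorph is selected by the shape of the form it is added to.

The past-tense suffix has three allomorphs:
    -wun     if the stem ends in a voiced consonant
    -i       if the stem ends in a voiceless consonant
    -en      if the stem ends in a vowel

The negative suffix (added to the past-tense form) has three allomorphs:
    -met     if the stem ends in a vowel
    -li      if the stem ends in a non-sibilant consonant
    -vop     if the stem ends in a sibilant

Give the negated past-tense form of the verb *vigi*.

vigienli

*vigi* — final sound /i/ (a vowel) → -en → *vigien*.
The final sound of the past-tense form *vigien* is /n/, which is a non-sibilant consonant, so the negative suffix is -li, giving *vigienli*.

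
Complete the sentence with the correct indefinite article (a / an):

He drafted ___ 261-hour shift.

a

The indefinite article is chosen by the initial *sound* of the following word, not its spelling.
The number *261* is spoken "two hundred …", beginning with /tuː/ — a consonant sound.
So the article is *a*: He drafted a 261-hour shift.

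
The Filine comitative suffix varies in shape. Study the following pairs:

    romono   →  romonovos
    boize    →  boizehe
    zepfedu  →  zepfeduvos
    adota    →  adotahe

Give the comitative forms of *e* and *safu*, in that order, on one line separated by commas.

The pattern is rounding harmony: -vos when the last vowel of the stem is a rounded vowel (*romono*, *zepfedu*); -he when the last vowel of the stem is an unrounded vowel (*boize*, *adota*).
Since the last vowel of *e* is /e/ (an unrounded vowel), it takes -he, giving *ehe*.
*safu* — last vowel /u/ (a rounded vowel) → -vos → *safuvos*.

ehe, safuvos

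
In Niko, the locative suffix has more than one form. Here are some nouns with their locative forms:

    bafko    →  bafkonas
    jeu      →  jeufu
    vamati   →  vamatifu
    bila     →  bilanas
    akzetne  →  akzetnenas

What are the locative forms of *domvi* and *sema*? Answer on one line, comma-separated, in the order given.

The pattern is height harmony: -fu when the last vowel of the stem is a high vowel (*jeu*, *vamati*); -nas when the last vowel of the stem is a non-high vowel (*bafko*, *bila*, *akzetne*).
The last vowel of *domvi* is /i/, which is a high vowel, so the suffix is -fu, giving *domvifu*.
The last vowel of *sema* is /a/, which is a non-high vowel, so the suffix is -nas, giving *semanas*.

domvifu, semanas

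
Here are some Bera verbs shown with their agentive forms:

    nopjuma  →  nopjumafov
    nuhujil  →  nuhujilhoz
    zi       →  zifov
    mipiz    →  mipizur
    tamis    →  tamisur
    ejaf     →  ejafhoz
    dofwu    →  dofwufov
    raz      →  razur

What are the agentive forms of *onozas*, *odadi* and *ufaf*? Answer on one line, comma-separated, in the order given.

The alternation tracks the final sound of the stem — -ur when the stem ends in a sibilant (*mipiz*, *tamis*, *raz*); -hoz when the stem ends in a non-sibilant consonant (*nuhujil*, *ejaf*); -fov when the stem ends in a vowel (*nopjuma*, *zi*, *dofwu*).
The final sound of *onozas* is /s/, which is a sibilant, so the suffix is -ur, giving *onozasur*.
*odadi*: final sound = /i/, a vowel → -fov → *odadifov*.
*ufaf* — final sound /f/ (a non-sibilant consonant) → -hoz → *ufafhoz*.

onozasur, odadifov, ufafhoz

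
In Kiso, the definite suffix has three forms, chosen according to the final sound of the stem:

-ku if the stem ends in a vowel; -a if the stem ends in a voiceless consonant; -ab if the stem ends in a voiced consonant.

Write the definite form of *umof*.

*umof*: final sound = /f/, a voiceless consonant → -a → *umofa*.

umofa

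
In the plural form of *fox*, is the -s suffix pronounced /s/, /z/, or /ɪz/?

The stem *fox* ends in a sibilant (/s, z, ʃ, ʒ, tʃ, dʒ/).
The plural suffix surfaces as /ɪz/ after sibilants, /s/ after other voiceless consonants, and /z/ after other voiced sounds.
So the plural -s on *fox* is pronounced /ɪz/.

/ɪz/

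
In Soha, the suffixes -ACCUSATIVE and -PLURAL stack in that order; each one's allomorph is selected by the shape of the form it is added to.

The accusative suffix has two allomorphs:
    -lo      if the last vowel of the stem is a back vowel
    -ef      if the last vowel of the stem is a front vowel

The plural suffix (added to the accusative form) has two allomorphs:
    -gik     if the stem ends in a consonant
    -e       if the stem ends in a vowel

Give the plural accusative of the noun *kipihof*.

kipihofloe

Since the last vowel of *kipihof* is /o/ (a back vowel), it takes -lo, giving *kipihoflo*.
The accusative form *kipihoflo*: final sound = /o/, a vowel → -e → *kipihofloe*.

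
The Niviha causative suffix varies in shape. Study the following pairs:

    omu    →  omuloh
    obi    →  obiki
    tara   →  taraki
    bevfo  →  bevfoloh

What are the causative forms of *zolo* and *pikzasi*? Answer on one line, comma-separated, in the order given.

The suffix is conditioned by the last vowel: -loh when the last vowel of the stem is a rounded vowel (*omu*, *bevfo*); -ki when the last vowel of the stem is an unrounded vowel (*obi*, *tara*).
*zolo*: last vowel = /o/, a rounded vowel → -loh → *zololoh*.
Since the last vowel of *pikzasi* is /i/ (an unrounded vowel), it takes -ki, giving *pikzasiki*.

zololoh, pikzasiki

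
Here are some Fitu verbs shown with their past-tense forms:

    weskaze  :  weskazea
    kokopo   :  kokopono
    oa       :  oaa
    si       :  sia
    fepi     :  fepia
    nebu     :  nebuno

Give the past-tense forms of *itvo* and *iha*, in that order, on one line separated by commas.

itvono, ihaa

The pattern is rounding harmony: -no when the last vowel of the stem is a rounded vowel (*kokopo*, *nebu*); -a when the last vowel of the stem is an unrounded vowel (*weskaze*, *oa*, *si*, *fepi*).
*itvo* — last vowel /o/ (a rounded vowel) → -no → *itvono*.
*iha* — last vowel /a/ (an unrounded vowel) → -a → *ihaa*.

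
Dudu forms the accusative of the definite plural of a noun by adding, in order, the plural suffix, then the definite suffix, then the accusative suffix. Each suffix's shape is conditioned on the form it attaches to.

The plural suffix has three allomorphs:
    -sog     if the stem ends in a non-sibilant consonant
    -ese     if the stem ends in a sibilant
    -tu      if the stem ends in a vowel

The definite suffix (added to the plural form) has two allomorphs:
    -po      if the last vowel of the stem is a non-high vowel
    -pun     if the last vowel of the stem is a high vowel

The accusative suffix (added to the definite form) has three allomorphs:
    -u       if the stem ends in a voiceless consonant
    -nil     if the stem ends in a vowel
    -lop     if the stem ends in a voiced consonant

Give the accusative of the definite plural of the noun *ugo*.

The final sound of *ugo* is /o/, which is a vowel, so the plural suffix is -tu, giving *ugotu*.
The last vowel of the plural form *ugotu* is /u/, which is a high vowel, so the definite suffix is -pun, giving *ugotupun*.
The definite form *ugotupun*: final sound = /n/, a voiced consonant → -lop → *ugotupunlop*.

ugotupunlop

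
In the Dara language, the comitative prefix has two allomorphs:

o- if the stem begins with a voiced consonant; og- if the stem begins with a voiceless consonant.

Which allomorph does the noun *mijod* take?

o-

*mijod*: first consonant = /m/, voiced → o-.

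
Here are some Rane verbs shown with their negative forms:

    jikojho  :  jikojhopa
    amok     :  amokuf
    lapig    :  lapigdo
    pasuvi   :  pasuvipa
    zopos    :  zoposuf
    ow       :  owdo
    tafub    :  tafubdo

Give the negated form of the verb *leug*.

leugdo

The pattern is voicing of the final sound: -uf when the stem ends in a voiceless consonant (*amok*, *zopos*); -do when the stem ends in a voiced consonant (*lapig*, *ow*, *tafub*); -pa when the stem ends in a vowel (*jikojho*, *pasuvi*).
*leug* — final sound /g/ (a voiced consonant) → -do → *leugdo*.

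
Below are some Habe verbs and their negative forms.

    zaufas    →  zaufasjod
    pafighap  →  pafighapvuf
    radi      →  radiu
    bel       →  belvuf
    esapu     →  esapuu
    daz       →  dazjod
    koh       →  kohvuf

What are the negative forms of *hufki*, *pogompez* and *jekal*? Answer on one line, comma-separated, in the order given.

The alternation tracks the final sound of the stem — -jod when the stem ends in a sibilant (*zaufas*, *daz*); -vuf when the stem ends in a non-sibilant consonant (*pafighap*, *bel*, *koh*); -u when the stem ends in a vowel (*radi*, *esapu*).
The final sound of *hufki* is /i/, which is a vowel, so the suffix is -u, giving *hufkiu*.
*pogompez* — final sound /z/ (a sibilant) → -jod → *pogompezjod*.
*jekal* — final sound /l/ (a non-sibilant consonant) → -vuf → *jekalvuf*.

hufkiu, pogompezjod, jekalvuf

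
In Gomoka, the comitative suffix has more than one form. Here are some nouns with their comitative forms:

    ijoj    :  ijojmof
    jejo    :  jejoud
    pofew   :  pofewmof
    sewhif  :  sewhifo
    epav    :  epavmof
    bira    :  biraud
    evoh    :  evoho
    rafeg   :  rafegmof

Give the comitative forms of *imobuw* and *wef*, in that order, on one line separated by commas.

imobuwmof, wefo

Looking at the final sound of each stem: -o when the stem ends in a voiceless consonant (*sewhif*, *evoh*); -mof when the stem ends in a voiced consonant (*ijoj*, *pofew*, *epav*, *rafeg*); -ud when the stem ends in a vowel (*jejo*, *bira*).
*imobuw*: final sound = /w/, a voiced consonant → -mof → *imobuwmof*.
*wef*: final sound = /f/, a voiceless consonant → -o → *wefo*.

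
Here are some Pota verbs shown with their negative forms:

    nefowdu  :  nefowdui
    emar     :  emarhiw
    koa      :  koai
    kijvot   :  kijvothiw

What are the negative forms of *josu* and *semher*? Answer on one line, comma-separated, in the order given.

The alternation tracks the final sound of the stem — -hiw when the stem ends in a consonant (*emar*, *kijvot*); -i when the stem ends in a vowel (*nefowdu*, *koa*).
*josu* — final sound /u/ (a vowel) → -i → *josui*.
The final sound of *semher* is /r/, which is a consonant, so the suffix is -hiw, giving *semherhiw*.

josui, semherhiw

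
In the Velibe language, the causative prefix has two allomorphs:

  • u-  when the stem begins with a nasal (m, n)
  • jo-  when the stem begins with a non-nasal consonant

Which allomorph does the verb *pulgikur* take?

*pulgikur* — first consonant /p/ (non-nasal) → jo-.

jo-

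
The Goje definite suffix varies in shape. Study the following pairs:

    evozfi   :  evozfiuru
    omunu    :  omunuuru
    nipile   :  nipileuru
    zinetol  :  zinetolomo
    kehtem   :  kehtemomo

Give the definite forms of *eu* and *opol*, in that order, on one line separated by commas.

euuru, opolomo

The alternation tracks the final sound of the stem — -omo when the stem ends in a consonant (*zinetol*, *kehtem*); -uru when the stem ends in a vowel (*evozfi*, *omunu*, *nipile*).
*eu*: final sound = /u/, a vowel → -uru → *euuru*.
Since the final sound of *opol* is /l/ (a consonant), it takes -omo, giving *opolomo*.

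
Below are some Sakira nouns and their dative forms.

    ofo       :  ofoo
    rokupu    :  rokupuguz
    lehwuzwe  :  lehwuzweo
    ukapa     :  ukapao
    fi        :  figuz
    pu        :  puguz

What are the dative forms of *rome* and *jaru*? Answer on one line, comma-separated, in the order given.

romeo, jaruguz

Looking at the last vowel of each stem: -guz when the last vowel of the stem is a high vowel (*rokupu*, *fi*, *pu*); -o when the last vowel of the stem is a non-high vowel (*ofo*, *lehwuzwe*, *ukapa*).
*rome* — last vowel /e/ (a non-high vowel) → -o → *romeo*.
Since the last vowel of *jaru* is /u/ (a high vowel), it takes -guz, giving *jaruguz*.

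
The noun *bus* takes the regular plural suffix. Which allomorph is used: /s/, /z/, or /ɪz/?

/ɪz/

The stem *bus* ends in a sibilant (/s, z, ʃ, ʒ, tʃ, dʒ/).
The plural suffix surfaces as /ɪz/ after sibilants, /s/ after other voiceless consonants, and /z/ after other voiced sounds.
So the plural -s on *bus* is pronounced /ɪz/.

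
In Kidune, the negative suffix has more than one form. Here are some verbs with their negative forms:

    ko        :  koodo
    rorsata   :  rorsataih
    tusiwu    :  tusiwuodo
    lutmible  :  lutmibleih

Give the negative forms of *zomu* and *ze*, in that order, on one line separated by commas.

Looking at the last vowel of each stem: -odo when the last vowel of the stem is a rounded vowel (*ko*, *tusiwu*); -ih when the last vowel of the stem is an unrounded vowel (*rorsata*, *lutmible*).
Since the last vowel of *zomu* is /u/ (a rounded vowel), it takes -odo, giving *zomuodo*.
Since the last vowel of *ze* is /e/ (an unrounded vowel), it takes -ih, giving *zeih*.

zomuodo, zeih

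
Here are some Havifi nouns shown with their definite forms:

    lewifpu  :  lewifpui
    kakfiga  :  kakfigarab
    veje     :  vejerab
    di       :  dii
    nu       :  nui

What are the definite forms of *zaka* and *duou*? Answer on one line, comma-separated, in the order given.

The pattern is height harmony: -i when the last vowel of the stem is a high vowel (*lewifpu*, *di*, *nu*); -rab when the last vowel of the stem is a non-high vowel (*kakfiga*, *veje*).
*zaka* — last vowel /a/ (a non-high vowel) → -rab → *zakarab*.
Since the last vowel of *duou* is /u/ (a high vowel), it takes -i, giving *duoui*.

zakarab, duoui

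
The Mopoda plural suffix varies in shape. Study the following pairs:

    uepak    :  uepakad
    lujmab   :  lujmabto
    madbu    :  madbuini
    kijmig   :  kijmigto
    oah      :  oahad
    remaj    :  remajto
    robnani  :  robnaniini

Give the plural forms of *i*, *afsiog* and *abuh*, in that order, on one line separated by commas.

iini, afsiogto, abuhad

The pattern is voicing of the final sound: -ad when the stem ends in a voiceless consonant (*uepak*, *oah*); -to when the stem ends in a voiced consonant (*lujmab*, *kijmig*, *remaj*); -ini when the stem ends in a vowel (*madbu*, *robnani*).
*i* — final sound /i/ (a vowel) → -ini → *iini*.
*afsiog*: final sound = /g/, a voiced consonant → -to → *afsiogto*.
Since the final sound of *abuh* is /h/ (a voiceless consonant), it takes -ad, giving *abuhad*.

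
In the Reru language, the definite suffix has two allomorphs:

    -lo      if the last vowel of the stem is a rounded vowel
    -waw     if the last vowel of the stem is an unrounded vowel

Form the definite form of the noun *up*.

*up* — last vowel /u/ (a rounded vowel) → -lo → *uplo*.

uplo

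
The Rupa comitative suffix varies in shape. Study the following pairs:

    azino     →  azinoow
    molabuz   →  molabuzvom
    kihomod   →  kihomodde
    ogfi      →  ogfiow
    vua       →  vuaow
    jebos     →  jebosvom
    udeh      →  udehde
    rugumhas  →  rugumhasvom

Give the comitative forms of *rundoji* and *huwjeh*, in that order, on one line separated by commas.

The pattern is sibilance of the final sound: -vom when the stem ends in a sibilant (*molabuz*, *jebos*, *rugumhas*); -de when the stem ends in a non-sibilant consonant (*kihomod*, *udeh*); -ow when the stem ends in a vowel (*azino*, *ogfi*, *vua*).
*rundoji* — final sound /i/ (a vowel) → -ow → *rundojiow*.
Since the final sound of *huwjeh* is /h/ (a non-sibilant consonant), it takes -de, giving *huwjehde*.

rundojiow, huwjehde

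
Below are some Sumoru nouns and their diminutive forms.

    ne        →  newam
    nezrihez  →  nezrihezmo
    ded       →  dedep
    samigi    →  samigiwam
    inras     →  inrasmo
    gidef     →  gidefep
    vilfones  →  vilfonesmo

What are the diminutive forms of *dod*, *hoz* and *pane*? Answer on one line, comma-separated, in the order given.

dodep, hozmo, panewam

The alternation tracks the final sound of the stem — -mo when the stem ends in a sibilant (*nezrihez*, *inras*, *vilfones*); -ep when the stem ends in a non-sibilant consonant (*ded*, *gidef*); -wam when the stem ends in a vowel (*ne*, *samigi*).
Since the final sound of *dod* is /d/ (a non-sibilant consonant), it takes -ep, giving *dodep*.
The final sound of *hoz* is /z/, which is a sibilant, so the suffix is -mo, giving *hozmo*.
*pane* — final sound /e/ (a vowel) → -wam → *panewam*.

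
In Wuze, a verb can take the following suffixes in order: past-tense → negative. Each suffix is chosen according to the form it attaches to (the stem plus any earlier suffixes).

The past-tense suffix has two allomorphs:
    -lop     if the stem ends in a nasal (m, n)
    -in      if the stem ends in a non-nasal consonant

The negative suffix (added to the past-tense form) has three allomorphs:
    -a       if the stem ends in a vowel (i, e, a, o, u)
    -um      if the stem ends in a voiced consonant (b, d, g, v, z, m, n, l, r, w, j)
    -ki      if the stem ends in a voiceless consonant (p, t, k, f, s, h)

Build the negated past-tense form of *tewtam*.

tewtamlopki

Since the final consonant of *tewtam* is /m/ (a nasal), it takes -lop, giving *tewtamlop*.
The past-tense form *tewtamlop* — final sound /p/ (a voiceless consonant) → -ki → *tewtamlopki*.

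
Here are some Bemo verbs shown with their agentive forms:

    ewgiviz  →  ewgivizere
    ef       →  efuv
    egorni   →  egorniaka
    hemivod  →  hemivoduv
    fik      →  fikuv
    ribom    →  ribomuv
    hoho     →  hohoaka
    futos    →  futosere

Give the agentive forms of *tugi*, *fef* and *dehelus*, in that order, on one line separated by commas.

The alternation tracks the final sound of the stem — -ere when the stem ends in a sibilant (*ewgiviz*, *futos*); -uv when the stem ends in a non-sibilant consonant (*ef*, *hemivod*, *fik*, *ribom*); -aka when the stem ends in a vowel (*egorni*, *hoho*).
*tugi*: final sound = /i/, a vowel → -aka → *tugiaka*.
Since the final sound of *fef* is /f/ (a non-sibilant consonant), it takes -uv, giving *fefuv*.
The final sound of *dehelus* is /s/, which is a sibilant, so the suffix is -ere, giving *dehelusere*.

tugiaka, fefuv, dehelusere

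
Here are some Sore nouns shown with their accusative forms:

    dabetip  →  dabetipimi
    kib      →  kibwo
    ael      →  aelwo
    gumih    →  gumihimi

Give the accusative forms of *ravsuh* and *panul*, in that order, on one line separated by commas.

Looking at the final consonant of each stem: -imi when the stem ends in a voiceless consonant (*dabetip*, *gumih*); -wo when the stem ends in a voiced consonant (*kib*, *ael*).
*ravsuh*: final consonant = /h/, voiceless → -imi → *ravsuhimi*.
*panul* — final consonant /l/ (voiced) → -wo → *panulwo*.

ravsuhimi, panulwo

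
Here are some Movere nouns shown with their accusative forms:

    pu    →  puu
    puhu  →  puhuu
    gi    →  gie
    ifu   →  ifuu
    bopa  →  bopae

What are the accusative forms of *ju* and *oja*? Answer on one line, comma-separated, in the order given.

juu, ojae

The alternation tracks the last vowel of the stem — -u when the last vowel of the stem is a rounded vowel (*pu*, *puhu*, *ifu*); -e when the last vowel of the stem is an unrounded vowel (*gi*, *bopa*).
Since the last vowel of *ju* is /u/ (a rounded vowel), it takes -u, giving *juu*.
*oja*: last vowel = /a/, an unrounded vowel → -e → *ojae*.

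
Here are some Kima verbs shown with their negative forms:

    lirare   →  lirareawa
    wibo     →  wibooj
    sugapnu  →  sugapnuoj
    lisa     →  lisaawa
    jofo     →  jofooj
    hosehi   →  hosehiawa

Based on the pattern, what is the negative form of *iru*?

iruoj

The alternation tracks the last vowel of the stem — -oj when the last vowel of the stem is a rounded vowel (*wibo*, *sugapnu*, *jofo*); -awa when the last vowel of the stem is an unrounded vowel (*lirare*, *lisa*, *hosehi*).
The last vowel of *iru* is /u/, which is a rounded vowel, so the suffix is -oj, giving *iruoj*.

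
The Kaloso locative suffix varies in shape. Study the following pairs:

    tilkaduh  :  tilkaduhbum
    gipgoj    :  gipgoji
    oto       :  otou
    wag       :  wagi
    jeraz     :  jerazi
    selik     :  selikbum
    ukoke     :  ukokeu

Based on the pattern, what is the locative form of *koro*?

The pattern is voicing of the final sound: -bum when the stem ends in a voiceless consonant (*tilkaduh*, *selik*); -i when the stem ends in a voiced consonant (*gipgoj*, *wag*, *jeraz*); -u when the stem ends in a vowel (*oto*, *ukoke*).
Since the final sound of *koro* is /o/ (a vowel), it takes -u, giving *korou*.

korou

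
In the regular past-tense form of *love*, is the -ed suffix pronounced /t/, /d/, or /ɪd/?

/d/

The stem *love* ends in a voiced sound other than /d/.
The -ed suffix is realized as /ɪd/ after /t, d/; as /t/ after other voiceless consonants; and as /d/ after other voiced sounds.
So -ed on *love* is pronounced /d/.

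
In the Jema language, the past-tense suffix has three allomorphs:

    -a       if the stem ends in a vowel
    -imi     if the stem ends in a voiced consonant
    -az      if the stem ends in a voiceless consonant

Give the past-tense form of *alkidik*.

alkidikaz

*alkidik* — final sound /k/ (a voiceless consonant) → -az → *alkidikaz*.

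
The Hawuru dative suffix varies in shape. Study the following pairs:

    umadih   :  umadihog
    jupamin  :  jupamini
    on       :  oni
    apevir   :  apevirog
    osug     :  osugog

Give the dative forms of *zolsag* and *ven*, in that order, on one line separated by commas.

zolsagog, veni

The pattern is nasality of the final consonant: -i when the stem ends in a nasal (*jupamin*, *on*); -og when the stem ends in a non-nasal consonant (*umadih*, *apevir*, *osug*).
Since the final consonant of *zolsag* is /g/ (non-nasal), it takes -og, giving *zolsagog*.
The final consonant of *ven* is /n/, which is a nasal, so the suffix is -i, giving *veni*.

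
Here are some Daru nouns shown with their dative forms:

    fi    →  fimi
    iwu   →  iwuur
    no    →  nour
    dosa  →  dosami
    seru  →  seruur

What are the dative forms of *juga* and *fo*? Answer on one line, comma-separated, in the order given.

jugami, four

The pattern is rounding harmony: -ur when the last vowel of the stem is a rounded vowel (*iwu*, *no*, *seru*); -mi when the last vowel of the stem is an unrounded vowel (*fi*, *dosa*).
*juga* — last vowel /a/ (an unrounded vowel) → -mi → *jugami*.
Since the last vowel of *fo* is /o/ (a rounded vowel), it takes -ur, giving *four*.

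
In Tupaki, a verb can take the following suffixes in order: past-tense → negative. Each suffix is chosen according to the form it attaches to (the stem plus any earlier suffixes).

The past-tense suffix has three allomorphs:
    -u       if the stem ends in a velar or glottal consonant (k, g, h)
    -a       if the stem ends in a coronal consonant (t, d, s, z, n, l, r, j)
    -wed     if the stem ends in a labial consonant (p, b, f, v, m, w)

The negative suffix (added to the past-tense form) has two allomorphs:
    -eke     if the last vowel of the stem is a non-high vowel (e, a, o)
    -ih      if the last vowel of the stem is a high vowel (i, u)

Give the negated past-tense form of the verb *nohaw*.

nohawwedeke

*nohaw*: final consonant = /w/, labial → -wed → *nohawwed*.
The past-tense form *nohawwed* — last vowel /e/ (a non-high vowel) → -eke → *nohawwedeke*.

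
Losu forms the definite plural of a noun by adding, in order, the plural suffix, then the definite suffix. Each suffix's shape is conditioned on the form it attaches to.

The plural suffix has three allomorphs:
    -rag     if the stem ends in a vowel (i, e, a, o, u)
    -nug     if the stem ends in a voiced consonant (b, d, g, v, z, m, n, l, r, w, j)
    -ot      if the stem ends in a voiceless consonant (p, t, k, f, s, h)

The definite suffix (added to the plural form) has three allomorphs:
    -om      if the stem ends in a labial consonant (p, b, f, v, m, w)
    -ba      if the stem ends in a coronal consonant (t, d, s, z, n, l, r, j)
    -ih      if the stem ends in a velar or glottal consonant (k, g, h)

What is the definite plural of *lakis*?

lakisotba

*lakis* — final sound /s/ (a voiceless consonant) → -ot → *lakisot*.
The plural form *lakisot* — final consonant /t/ (coronal) → -ba → *lakisotba*.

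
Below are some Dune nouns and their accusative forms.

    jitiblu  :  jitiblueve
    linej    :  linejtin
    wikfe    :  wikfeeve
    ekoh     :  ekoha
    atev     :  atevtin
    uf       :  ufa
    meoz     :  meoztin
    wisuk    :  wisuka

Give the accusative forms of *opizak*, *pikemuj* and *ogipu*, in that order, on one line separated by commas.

The suffix is conditioned by the final sound: -a when the stem ends in a voiceless consonant (*ekoh*, *uf*, *wisuk*); -tin when the stem ends in a voiced consonant (*linej*, *atev*, *meoz*); -eve when the stem ends in a vowel (*jitiblu*, *wikfe*).
*opizak*: final sound = /k/, a voiceless consonant → -a → *opizaka*.
The final sound of *pikemuj* is /j/, which is a voiced consonant, so the suffix is -tin, giving *pikemujtin*.
Since the final sound of *ogipu* is /u/ (a vowel), it takes -eve, giving *ogipueve*.

opizaka, pikemujtin, ogipueve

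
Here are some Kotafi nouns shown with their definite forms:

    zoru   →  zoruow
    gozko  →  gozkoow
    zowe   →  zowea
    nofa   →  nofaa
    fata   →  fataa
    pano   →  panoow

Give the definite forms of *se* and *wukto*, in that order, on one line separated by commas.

The pattern is rounding harmony: -ow when the last vowel of the stem is a rounded vowel (*zoru*, *gozko*, *pano*); -a when the last vowel of the stem is an unrounded vowel (*zowe*, *nofa*, *fata*).
The last vowel of *se* is /e/, which is an unrounded vowel, so the suffix is -a, giving *sea*.
Since the last vowel of *wukto* is /o/ (a rounded vowel), it takes -ow, giving *wuktoow*.

sea, wuktoow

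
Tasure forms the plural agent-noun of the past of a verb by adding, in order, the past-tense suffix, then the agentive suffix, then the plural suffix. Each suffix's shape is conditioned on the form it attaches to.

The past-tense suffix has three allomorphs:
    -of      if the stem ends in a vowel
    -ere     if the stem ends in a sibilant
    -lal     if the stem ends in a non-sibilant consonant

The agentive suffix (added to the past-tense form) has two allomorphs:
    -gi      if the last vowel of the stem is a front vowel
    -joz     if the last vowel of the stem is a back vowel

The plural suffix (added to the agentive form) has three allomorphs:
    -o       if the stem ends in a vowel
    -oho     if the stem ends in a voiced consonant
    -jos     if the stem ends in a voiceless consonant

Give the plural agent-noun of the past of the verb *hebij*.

hebijlaljozoho

The final sound of *hebij* is /j/, which is a non-sibilant consonant, so the past-tense suffix is -lal, giving *hebijlal*.
Since the last vowel of the past-tense form *hebijlal* is /a/ (a back vowel), it takes -joz, giving *hebijlaljoz*.
The agentive form *hebijlaljoz* — final sound /z/ (a voiced consonant) → -oho → *hebijlaljozoho*.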